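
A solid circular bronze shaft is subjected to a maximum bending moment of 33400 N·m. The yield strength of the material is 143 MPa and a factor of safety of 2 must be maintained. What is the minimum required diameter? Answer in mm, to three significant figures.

d = 168 mm

σ_allow = 143/2 = 71.50 MPa.
For a solid circular section σ = 32M/(πd³), so d³ = 32M/(π σ_allow) = 32×3.3400×10^7/(π×71.50) = 4.758×10^6 mm³.
d = 168.2 mm.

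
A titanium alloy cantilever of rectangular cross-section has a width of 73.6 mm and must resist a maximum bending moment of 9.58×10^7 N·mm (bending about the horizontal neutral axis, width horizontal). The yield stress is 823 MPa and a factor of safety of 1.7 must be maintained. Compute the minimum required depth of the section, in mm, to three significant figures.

σ_allow = 823/1.7 = 484.1 MPa.
For a rectangular section σ = 6M/(bh²), so h² = 6M/(b σ_allow) = 6×9.5800×10^7/(73.6×484.1) = 16130 mm².
h = 127.0 mm.

h = 127 mm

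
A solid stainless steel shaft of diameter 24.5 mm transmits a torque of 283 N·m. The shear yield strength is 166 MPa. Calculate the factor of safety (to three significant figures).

τ = 16T/(πd³) = 16×283000/(π×24.5³) = 98.01 MPa.
n = τ_limit/τ = 166/98.01 = 1.694.

n = 1.69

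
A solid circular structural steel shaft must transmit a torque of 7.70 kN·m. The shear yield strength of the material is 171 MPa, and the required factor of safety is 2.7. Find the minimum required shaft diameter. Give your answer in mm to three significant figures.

d = 85.2 mm

Allowable shear stress τ_allow = 171/2.7 = 63.33 MPa.
For a solid shaft τ = 16T/(πd³), so d³ = 16T/(π τ_allow) = 16×7700000/(π×63.33) = 619200 mm³.
d = (619200)^(1/3) = 85.23 mm.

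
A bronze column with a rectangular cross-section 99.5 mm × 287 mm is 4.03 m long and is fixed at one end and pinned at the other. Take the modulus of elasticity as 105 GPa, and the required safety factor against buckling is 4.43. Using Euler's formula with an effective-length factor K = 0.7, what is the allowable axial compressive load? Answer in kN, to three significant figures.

Buckling occurs about the weak axis: I_min = h·b³/12 = 287×99.5³/12 = 2.356×10^7 mm⁴ (b = 99.5 mm is the smaller dimension).
Effective length L_e = KL = 0.7×4.03 m = 2821 mm.
Euler critical load P_cr = π²EI/L_e² = π²×105000×2.356×10^7/2821² = 3.068×10^6 N.
P_allow = P_cr/n = 3.068×10^6/4.43 = 692500 N.

P_allow = 693 kN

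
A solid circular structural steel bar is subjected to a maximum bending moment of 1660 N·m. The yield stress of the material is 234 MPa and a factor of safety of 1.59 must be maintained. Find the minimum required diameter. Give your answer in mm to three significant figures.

d = 48.6 mm

σ_allow = 234/1.59 = 147.2 MPa.
For a solid circular section σ = 32M/(πd³), so d³ = 32M/(π σ_allow) = 32×1660000/(π×147.2) = 114900 mm³.
d = 48.61 mm.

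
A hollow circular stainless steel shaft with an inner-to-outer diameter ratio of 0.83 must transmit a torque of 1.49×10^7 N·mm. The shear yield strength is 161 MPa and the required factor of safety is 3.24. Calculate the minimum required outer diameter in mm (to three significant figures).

τ_allow = 161/3.24 = 49.69 MPa.
For a hollow shaft τ = 16T/[πd_o³(1−k⁴)] with k = 0.83, so 1−k⁴ = 0.5254.
d_o³ = 16T/[π τ_allow (1−k⁴)] = 16×1.4900×10^7/(π×49.69×0.5254) = 2.907×10^6 mm³.
d_o = 142.7 mm.

d_o = 143 mm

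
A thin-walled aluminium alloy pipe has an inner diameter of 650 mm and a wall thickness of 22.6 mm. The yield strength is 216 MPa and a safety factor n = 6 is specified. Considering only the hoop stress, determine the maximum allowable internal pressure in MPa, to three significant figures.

p_allow = 2.50 MPa

σ_allow = 216/6 = 36.00 MPa.
σ_h = pD/(2t) → p_allow = 2σ_allow t/D = 2×36.00×22.6/650 = 2.503 MPa.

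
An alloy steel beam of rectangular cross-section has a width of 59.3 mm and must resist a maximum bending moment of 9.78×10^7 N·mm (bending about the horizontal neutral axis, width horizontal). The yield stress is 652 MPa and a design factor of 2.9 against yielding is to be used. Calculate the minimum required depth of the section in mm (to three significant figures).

h = 210 mm

σ_allow = 652/2.9 = 224.8 MPa.
For a rectangular section σ = 6M/(bh²), so h² = 6M/(b σ_allow) = 6×9.7800×10^7/(59.3×224.8) = 44010 mm².
h = 209.8 mm.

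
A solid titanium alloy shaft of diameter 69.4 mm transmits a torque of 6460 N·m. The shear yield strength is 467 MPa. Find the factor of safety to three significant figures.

τ = 16T/(πd³) = 16×6460000/(π×69.4³) = 98.43 MPa.
n = τ_limit/τ = 467/98.43 = 4.745.

n = 4.74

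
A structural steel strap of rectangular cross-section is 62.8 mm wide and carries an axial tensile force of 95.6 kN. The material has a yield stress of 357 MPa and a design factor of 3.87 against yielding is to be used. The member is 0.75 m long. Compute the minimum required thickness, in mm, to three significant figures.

t = 16.5 mm

σ_allow = 357/3.87 = 92.25 MPa.
Required area A = F/σ_allow = 95600/92.25 = 1036 mm².
t = A/w = 1036/62.8 = 16.50 mm.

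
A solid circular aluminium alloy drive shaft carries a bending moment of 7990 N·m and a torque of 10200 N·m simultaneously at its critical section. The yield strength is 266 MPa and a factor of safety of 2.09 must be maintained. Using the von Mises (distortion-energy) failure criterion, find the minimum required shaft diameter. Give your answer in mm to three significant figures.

σ_allow = σ_y/n = 266/2.09 = 127.3 MPa.
For a solid shaft σ_b = 32M/(πd³) and τ = 16T/(πd³), so the von Mises stress is σ' = (16/πd³)·√(4M²+3T²).
√(4M²+3T²) = √(4×(7.990×10^6)² + 3×(1.020×10^7)²) = 2.382×10^7 N·mm.
d³ = 16×2.382×10^7/(π×127.3) = 953300 mm³.
d = 98.42 mm.

d = 98.4 mm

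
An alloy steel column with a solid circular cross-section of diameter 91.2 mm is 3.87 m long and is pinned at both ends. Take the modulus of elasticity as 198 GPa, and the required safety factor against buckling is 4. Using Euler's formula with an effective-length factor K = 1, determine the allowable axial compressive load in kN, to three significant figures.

I = πd⁴/64 = π×91.2⁴/64 = 3.396×10^6 mm⁴.
Effective length L_e = KL = 1×3.87 m = 3870 mm.
Euler critical load P_cr = π²EI/L_e² = π²×198000×3.396×10^6/3870² = 443100 N.
P_allow = P_cr/n = 443100/4 = 110800 N.

P_allow = 111 kN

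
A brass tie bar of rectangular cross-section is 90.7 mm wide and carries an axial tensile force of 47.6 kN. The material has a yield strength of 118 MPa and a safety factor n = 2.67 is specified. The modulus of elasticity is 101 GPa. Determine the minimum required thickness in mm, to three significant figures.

t = 11.9 mm

σ_allow = 118/2.67 = 44.19 MPa.
Required area A = F/σ_allow = 47600/44.19 = 1077 mm².
t = A/w = 1077/90.7 = 11.87 mm.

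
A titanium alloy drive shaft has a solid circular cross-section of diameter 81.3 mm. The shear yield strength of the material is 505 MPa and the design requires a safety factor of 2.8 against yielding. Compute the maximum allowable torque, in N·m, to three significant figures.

τ_allow = 505/2.8 = 180.4 MPa.
For a solid shaft T_allow = τ_allow·πd³/16; πd³/16 = π×81.3³/16 = 105500 mm³.
T_allow = 180.4×105500 = 1.903×10^7 N·mm = 19030 N·m.

T_allow = 19000 N·m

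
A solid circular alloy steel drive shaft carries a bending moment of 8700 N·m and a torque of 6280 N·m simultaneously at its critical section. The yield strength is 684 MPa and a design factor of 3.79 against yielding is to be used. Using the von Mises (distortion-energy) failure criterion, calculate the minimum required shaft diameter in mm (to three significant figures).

d = 83.4 mm

σ_allow = σ_y/n = 684/3.79 = 180.5 MPa.
For a solid shaft σ_b = 32M/(πd³) and τ = 16T/(πd³), so the von Mises stress is σ' = (16/πd³)·√(4M²+3T²).
√(4M²+3T²) = √(4×(8.700×10^6)² + 3×(6.280×10^6)²) = 2.052×10^7 N·mm.
d³ = 16×2.052×10^7/(π×180.5) = 579100 mm³.
d = 83.35 mm.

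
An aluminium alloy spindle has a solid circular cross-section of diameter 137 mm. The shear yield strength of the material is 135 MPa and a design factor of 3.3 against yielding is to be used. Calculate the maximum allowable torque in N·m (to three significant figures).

T_allow = 20700 N·m

τ_allow = 135/3.3 = 40.91 MPa.
For a solid shaft T_allow = τ_allow·πd³/16; πd³/16 = π×137³/16 = 504900 mm³.
T_allow = 40.91×504900 = 2.065×10^7 N·mm = 20650 N·m.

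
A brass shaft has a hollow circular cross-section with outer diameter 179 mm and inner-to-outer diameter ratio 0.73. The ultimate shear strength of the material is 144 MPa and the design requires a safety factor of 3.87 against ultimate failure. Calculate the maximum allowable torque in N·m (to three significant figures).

T_allow = 30000 N·m

τ_allow = 144/3.87 = 37.21 MPa.
For a hollow shaft T_allow = τ_allow·πd_o³(1−k⁴)/16 with 1−k⁴ = 0.7160, so πd_o³(1−k⁴)/16 = 806300 mm³.
T_allow = 37.21×806300 = 3.000×10^7 N·mm = 30000 N·m.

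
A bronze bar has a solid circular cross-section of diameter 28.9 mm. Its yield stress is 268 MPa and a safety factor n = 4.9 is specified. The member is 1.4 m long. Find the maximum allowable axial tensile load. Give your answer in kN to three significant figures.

σ_allow = 268/4.9 = 54.69 MPa.
A = πd²/4 = π×28.9²/4 = 656.0 mm².
F_allow = σ_allow × A = 54.69×656.0 = 35880 N.

F_allow = 35.9 kN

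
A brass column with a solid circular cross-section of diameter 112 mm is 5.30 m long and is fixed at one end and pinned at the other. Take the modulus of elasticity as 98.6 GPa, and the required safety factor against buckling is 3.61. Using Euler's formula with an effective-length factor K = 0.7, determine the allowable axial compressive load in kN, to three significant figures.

P_allow = 151 kN

I = πd⁴/64 = π×112⁴/64 = 7.724×10^6 mm⁴.
Effective length L_e = KL = 0.7×5.30 m = 3710 mm.
Euler critical load P_cr = π²EI/L_e² = π²×98600×7.724×10^6/3710² = 546100 N.
P_allow = P_cr/n = 546100/3.61 = 151300 N.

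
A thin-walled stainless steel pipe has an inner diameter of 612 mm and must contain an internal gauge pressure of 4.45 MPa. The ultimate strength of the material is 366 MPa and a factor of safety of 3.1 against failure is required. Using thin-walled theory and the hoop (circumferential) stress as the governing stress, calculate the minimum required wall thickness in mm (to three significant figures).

σ_allow = 366/3.1 = 118.1 MPa.
Hoop stress σ_h = pD/(2t), so t = pD/(2σ_allow) = 4.45×612/(2×118.1) = 11.53 mm.

t = 11.5 mm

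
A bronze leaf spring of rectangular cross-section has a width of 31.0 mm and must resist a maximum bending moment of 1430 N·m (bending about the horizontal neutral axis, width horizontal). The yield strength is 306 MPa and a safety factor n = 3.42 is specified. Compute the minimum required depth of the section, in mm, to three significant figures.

σ_allow = 306/3.42 = 89.47 MPa.
For a rectangular section σ = 6M/(bh²), so h² = 6M/(b σ_allow) = 6×1430000/(31.0×89.47) = 3093 mm².
h = 55.62 mm.

h = 55.6 mm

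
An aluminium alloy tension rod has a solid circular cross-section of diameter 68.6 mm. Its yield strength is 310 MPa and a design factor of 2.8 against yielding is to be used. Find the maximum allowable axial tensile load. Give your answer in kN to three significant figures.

F_allow = 409 kN

σ_allow = 310/2.8 = 110.7 MPa.
A = πd²/4 = π×68.6²/4 = 3696 mm².
F_allow = σ_allow × A = 110.7×3696 = 409200 N.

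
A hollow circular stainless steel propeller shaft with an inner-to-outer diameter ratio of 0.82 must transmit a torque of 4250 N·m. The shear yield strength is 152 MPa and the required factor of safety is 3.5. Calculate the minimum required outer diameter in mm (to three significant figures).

τ_allow = 152/3.5 = 43.43 MPa.
For a hollow shaft τ = 16T/[πd_o³(1−k⁴)] with k = 0.82, so 1−k⁴ = 0.5479.
d_o³ = 16T/[π τ_allow (1−k⁴)] = 16×4250000/(π×43.43×0.5479) = 909700 mm³.
d_o = 96.89 mm.

d_o = 96.9 mm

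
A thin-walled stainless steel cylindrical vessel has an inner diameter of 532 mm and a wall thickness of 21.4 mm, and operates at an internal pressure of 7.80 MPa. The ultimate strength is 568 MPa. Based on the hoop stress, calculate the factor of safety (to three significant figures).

σ_h = pD/(2t) = 7.80×532/(2×21.4) = 96.95 MPa.
n = 568/96.95 = 5.858.

n = 5.86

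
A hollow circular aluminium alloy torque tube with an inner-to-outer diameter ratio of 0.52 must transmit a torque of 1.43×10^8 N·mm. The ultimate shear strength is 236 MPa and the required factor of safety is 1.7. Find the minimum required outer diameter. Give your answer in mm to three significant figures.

τ_allow = 236/1.7 = 138.8 MPa.
For a hollow shaft τ = 16T/[πd_o³(1−k⁴)] with k = 0.52, so 1−k⁴ = 0.9269.
d_o³ = 16T/[π τ_allow (1−k⁴)] = 16×1.4300×10^8/(π×138.8×0.9269) = 5.660×10^6 mm³.
d_o = 178.2 mm.

d_o = 178 mm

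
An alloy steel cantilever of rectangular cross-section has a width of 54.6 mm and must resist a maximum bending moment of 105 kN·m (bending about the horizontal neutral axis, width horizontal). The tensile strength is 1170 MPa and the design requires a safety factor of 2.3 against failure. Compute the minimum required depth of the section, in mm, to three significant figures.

σ_allow = 1170/2.3 = 508.7 MPa.
For a rectangular section σ = 6M/(bh²), so h² = 6M/(b σ_allow) = 6×1.0500×10^8/(54.6×508.7) = 22680 mm².
h = 150.6 mm.

h = 151 mm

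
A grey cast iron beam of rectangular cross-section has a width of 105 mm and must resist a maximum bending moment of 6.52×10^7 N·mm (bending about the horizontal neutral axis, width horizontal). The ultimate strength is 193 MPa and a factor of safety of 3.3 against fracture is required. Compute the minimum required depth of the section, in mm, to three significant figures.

σ_allow = 193/3.3 = 58.48 MPa.
For a rectangular section σ = 6M/(bh²), so h² = 6M/(b σ_allow) = 6×6.5200×10^7/(105×58.48) = 63700 mm².
h = 252.4 mm.

h = 252 mm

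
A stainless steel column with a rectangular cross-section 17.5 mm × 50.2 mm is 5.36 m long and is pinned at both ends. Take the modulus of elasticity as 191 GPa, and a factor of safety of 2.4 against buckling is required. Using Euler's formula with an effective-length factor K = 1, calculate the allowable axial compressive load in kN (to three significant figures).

P_allow = 0.613 kN

Buckling occurs about the weak axis: I_min = h·b³/12 = 50.2×17.5³/12 = 22420 mm⁴ (b = 17.5 mm is the smaller dimension).
Effective length L_e = KL = 1×5.36 m = 5360 mm.
Euler critical load P_cr = π²EI/L_e² = π²×191000×22420/5360² = 1471 N.
P_allow = P_cr/n = 1471/2.4 = 613.0 N.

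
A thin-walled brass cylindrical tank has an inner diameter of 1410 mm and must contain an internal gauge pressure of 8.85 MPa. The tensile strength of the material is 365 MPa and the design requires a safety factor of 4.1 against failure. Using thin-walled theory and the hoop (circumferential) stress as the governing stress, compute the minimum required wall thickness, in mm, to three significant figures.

t = 70.1 mm

σ_allow = 365/4.1 = 89.02 MPa.
Hoop stress σ_h = pD/(2t), so t = pD/(2σ_allow) = 8.85×1410/(2×89.02) = 70.08 mm.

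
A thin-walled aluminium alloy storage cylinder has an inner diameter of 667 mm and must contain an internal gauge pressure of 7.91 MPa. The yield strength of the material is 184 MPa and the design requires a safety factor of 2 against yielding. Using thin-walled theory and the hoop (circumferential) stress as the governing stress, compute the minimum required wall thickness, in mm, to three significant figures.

σ_allow = 184/2 = 92.00 MPa.
Hoop stress σ_h = pD/(2t), so t = pD/(2σ_allow) = 7.91×667/(2×92.00) = 28.67 mm.

t = 28.7 mm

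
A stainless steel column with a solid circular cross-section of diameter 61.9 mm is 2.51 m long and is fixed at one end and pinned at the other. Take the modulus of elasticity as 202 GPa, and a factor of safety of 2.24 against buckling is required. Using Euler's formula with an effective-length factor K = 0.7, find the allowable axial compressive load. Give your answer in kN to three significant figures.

I = πd⁴/64 = π×61.9⁴/64 = 720700 mm⁴.
Effective length L_e = KL = 0.7×2.51 m = 1757 mm.
Euler critical load P_cr = π²EI/L_e² = π²×202000×720700/1757² = 465400 N.
P_allow = P_cr/n = 465400/2.24 = 207800 N.

P_allow = 208 kN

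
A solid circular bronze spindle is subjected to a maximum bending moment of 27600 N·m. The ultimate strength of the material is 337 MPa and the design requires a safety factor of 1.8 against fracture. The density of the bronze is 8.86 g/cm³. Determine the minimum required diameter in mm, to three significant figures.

d = 115 mm

σ_allow = 337/1.8 = 187.2 MPa.
For a solid circular section σ = 32M/(πd³), so d³ = 32M/(π σ_allow) = 32×2.7600×10^7/(π×187.2) = 1.502×10^6 mm³.
d = 114.5 mm.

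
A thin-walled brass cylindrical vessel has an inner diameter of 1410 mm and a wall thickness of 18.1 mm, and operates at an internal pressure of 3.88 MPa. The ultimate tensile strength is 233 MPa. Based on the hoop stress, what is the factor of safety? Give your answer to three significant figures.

σ_h = pD/(2t) = 3.88×1410/(2×18.1) = 151.1 MPa.
n = 233/151.1 = 1.542.

n = 1.54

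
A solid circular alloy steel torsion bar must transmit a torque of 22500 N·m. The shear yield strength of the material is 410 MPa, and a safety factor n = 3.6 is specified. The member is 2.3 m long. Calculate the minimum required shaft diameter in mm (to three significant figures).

d = 100 mm

Allowable shear stress τ_allow = 410/3.6 = 113.9 MPa.
For a solid shaft τ = 16T/(πd³), so d³ = 16T/(π τ_allow) = 16×2.2500×10^7/(π×113.9) = 1.006×10^6 mm³.
d = (1.006×10^6)^(1/3) = 100.2 mm.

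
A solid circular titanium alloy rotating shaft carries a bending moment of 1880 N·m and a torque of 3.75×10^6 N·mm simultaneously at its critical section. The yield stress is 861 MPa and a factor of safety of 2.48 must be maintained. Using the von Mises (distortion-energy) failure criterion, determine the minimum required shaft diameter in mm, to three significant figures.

σ_allow = σ_y/n = 861/2.48 = 347.2 MPa.
For a solid shaft σ_b = 32M/(πd³) and τ = 16T/(πd³), so the von Mises stress is σ' = (16/πd³)·√(4M²+3T²).
√(4M²+3T²) = √(4×(1.880×10^6)² + 3×(3.750×10^6)²) = 7.505×10^6 N·mm.
d³ = 16×7.505×10^6/(π×347.2) = 110100 mm³.
d = 47.93 mm.

d = 47.9 mm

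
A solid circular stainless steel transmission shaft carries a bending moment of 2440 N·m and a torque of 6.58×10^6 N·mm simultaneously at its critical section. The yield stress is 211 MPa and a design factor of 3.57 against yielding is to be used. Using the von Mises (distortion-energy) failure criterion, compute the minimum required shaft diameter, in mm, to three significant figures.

σ_allow = σ_y/n = 211/3.57 = 59.10 MPa.
For a solid shaft σ_b = 32M/(πd³) and τ = 16T/(πd³), so the von Mises stress is σ' = (16/πd³)·√(4M²+3T²).
√(4M²+3T²) = √(4×(2.440×10^6)² + 3×(6.580×10^6)²) = 1.240×10^7 N·mm.
d³ = 16×1.240×10^7/(π×59.10) = 1.068×10^6 mm³.
d = 102.2 mm.

d = 102 mm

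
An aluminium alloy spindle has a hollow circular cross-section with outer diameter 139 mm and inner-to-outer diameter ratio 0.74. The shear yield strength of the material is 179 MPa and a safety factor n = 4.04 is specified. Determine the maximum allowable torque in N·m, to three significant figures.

T_allow = 16400 N·m

τ_allow = 179/4.04 = 44.31 MPa.
For a hollow shaft T_allow = τ_allow·πd_o³(1−k⁴)/16 with 1−k⁴ = 0.7001, so πd_o³(1−k⁴)/16 = 369200 mm³.
T_allow = 44.31×369200 = 1.636×10^7 N·mm = 16360 N·m.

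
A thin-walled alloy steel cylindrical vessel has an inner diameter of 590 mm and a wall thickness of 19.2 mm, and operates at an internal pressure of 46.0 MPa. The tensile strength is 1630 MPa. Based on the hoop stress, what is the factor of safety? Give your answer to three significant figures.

σ_h = pD/(2t) = 46.0×590/(2×19.2) = 706.8 MPa.
n = 1630/706.8 = 2.306.

n = 2.31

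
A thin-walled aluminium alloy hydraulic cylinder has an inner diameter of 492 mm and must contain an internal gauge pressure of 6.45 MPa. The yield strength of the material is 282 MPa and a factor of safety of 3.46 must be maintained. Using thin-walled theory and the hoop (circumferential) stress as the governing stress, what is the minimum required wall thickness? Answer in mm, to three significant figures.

σ_allow = 282/3.46 = 81.50 MPa.
Hoop stress σ_h = pD/(2t), so t = pD/(2σ_allow) = 6.45×492/(2×81.50) = 19.47 mm.

t = 19.5 mm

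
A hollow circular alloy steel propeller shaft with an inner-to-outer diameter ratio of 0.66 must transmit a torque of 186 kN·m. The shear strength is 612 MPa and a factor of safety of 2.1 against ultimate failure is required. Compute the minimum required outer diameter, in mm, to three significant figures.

d_o = 159 mm

τ_allow = 612/2.1 = 291.4 MPa.
For a hollow shaft τ = 16T/[πd_o³(1−k⁴)] with k = 0.66, so 1−k⁴ = 0.8103.
d_o³ = 16T/[π τ_allow (1−k⁴)] = 16×1.8600×10^8/(π×291.4×0.8103) = 4.012×10^6 mm³.
d_o = 158.9 mm.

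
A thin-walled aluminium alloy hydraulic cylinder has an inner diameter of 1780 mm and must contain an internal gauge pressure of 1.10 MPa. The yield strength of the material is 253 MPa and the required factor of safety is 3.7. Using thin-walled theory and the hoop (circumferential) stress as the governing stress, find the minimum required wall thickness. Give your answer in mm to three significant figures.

σ_allow = 253/3.7 = 68.38 MPa.
Hoop stress σ_h = pD/(2t), so t = pD/(2σ_allow) = 1.10×1780/(2×68.38) = 14.32 mm.

t = 14.3 mm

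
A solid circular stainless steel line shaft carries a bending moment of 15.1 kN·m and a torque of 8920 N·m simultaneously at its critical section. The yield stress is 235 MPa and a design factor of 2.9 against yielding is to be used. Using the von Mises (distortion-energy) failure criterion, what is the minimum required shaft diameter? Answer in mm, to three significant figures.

d = 129 mm

σ_allow = σ_y/n = 235/2.9 = 81.03 MPa.
For a solid shaft σ_b = 32M/(πd³) and τ = 16T/(πd³), so the von Mises stress is σ' = (16/πd³)·√(4M²+3T²).
√(4M²+3T²) = √(4×(1.510×10^7)² + 3×(8.920×10^6)²) = 3.392×10^7 N·mm.
d³ = 16×3.392×10^7/(π×81.03) = 2.132×10^6 mm³.
d = 128.7 mm.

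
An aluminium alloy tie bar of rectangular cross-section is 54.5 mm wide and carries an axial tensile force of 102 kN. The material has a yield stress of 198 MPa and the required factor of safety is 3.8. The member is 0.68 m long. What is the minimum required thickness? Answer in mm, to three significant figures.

t = 35.9 mm

σ_allow = 198/3.8 = 52.11 MPa.
Required area A = F/σ_allow = 102000/52.11 = 1958 mm².
t = A/w = 1958/54.5 = 35.92 mm.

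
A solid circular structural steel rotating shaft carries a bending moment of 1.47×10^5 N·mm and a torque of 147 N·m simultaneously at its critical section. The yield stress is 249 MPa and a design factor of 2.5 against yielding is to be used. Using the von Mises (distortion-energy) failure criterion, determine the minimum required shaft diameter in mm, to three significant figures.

σ_allow = σ_y/n = 249/2.5 = 99.60 MPa.
For a solid shaft σ_b = 32M/(πd³) and τ = 16T/(πd³), so the von Mises stress is σ' = (16/πd³)·√(4M²+3T²).
√(4M²+3T²) = √(4×(147000)² + 3×(147000)²) = 388900 N·mm.
d³ = 16×388900/(π×99.60) = 19890 mm³.
d = 27.09 mm.

d = 27.1 mm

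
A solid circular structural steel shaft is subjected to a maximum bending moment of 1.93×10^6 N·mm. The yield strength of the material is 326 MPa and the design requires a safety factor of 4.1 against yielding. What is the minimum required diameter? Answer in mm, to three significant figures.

d = 62.8 mm

σ_allow = 326/4.1 = 79.51 MPa.
For a solid circular section σ = 32M/(πd³), so d³ = 32M/(π σ_allow) = 32×1930000/(π×79.51) = 247200 mm³.
d = 62.76 mm.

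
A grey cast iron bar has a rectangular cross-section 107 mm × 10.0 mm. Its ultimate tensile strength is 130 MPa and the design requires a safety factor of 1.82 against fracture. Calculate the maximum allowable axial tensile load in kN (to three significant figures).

F_allow = 76.4 kN

σ_allow = 130/1.82 = 71.43 MPa.
A = 107×10.0 = 1070 mm².
F_allow = σ_allow × A = 71.43×1070 = 76430 N.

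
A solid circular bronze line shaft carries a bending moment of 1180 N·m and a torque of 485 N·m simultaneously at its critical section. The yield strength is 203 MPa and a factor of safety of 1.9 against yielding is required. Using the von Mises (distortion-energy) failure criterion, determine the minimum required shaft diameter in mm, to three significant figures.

σ_allow = σ_y/n = 203/1.9 = 106.8 MPa.
For a solid shaft σ_b = 32M/(πd³) and τ = 16T/(πd³), so the von Mises stress is σ' = (16/πd³)·√(4M²+3T²).
√(4M²+3T²) = √(4×(1.180×10^6)² + 3×(485000)²) = 2.505×10^6 N·mm.
d³ = 16×2.505×10^6/(π×106.8) = 119400 mm³.
d = 49.24 mm.

d = 49.2 mm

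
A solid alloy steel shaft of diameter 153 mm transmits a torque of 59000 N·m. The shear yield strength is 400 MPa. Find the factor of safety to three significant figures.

τ = 16T/(πd³) = 16×5.9000×10^7/(π×153³) = 83.90 MPa.
n = τ_limit/τ = 400/83.90 = 4.768.

n = 4.77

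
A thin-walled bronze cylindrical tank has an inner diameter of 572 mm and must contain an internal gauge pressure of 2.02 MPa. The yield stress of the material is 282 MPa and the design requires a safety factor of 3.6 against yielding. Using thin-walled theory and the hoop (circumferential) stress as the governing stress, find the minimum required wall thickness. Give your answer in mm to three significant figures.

t = 7.38 mm

σ_allow = 282/3.6 = 78.33 MPa.
Hoop stress σ_h = pD/(2t), so t = pD/(2σ_allow) = 2.02×572/(2×78.33) = 7.375 mm.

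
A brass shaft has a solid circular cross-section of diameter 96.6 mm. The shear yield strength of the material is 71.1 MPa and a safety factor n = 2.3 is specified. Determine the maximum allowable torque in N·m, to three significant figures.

T_allow = 5470 N·m

τ_allow = 71.1/2.3 = 30.91 MPa.
For a solid shaft T_allow = τ_allow·πd³/16; πd³/16 = π×96.6³/16 = 177000 mm³.
T_allow = 30.91×177000 = 5.471×10^6 N·mm = 5471 N·m.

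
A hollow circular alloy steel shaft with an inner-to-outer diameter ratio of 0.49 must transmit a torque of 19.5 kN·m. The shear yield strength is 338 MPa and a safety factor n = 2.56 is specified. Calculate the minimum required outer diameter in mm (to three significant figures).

τ_allow = 338/2.56 = 132.0 MPa.
For a hollow shaft τ = 16T/[πd_o³(1−k⁴)] with k = 0.49, so 1−k⁴ = 0.9424.
d_o³ = 16T/[π τ_allow (1−k⁴)] = 16×1.9500×10^7/(π×132.0×0.9424) = 798200 mm³.
d_o = 92.76 mm.

d_o = 92.8 mm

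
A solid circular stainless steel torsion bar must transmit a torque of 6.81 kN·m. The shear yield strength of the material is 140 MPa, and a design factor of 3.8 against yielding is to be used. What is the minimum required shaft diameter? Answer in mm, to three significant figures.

Allowable shear stress τ_allow = 140/3.8 = 36.84 MPa.
For a solid shaft τ = 16T/(πd³), so d³ = 16T/(π τ_allow) = 16×6810000/(π×36.84) = 941400 mm³.
d = (941400)^(1/3) = 98.01 mm.

d = 98.0 mm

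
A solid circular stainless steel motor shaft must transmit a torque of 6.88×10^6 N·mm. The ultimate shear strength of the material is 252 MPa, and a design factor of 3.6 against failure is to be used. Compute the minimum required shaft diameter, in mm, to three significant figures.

d = 79.4 mm

Allowable shear stress τ_allow = 252/3.6 = 70.00 MPa.
For a solid shaft τ = 16T/(πd³), so d³ = 16T/(π τ_allow) = 16×6880000/(π×70.00) = 500600 mm³.
d = (500600)^(1/3) = 79.40 mm.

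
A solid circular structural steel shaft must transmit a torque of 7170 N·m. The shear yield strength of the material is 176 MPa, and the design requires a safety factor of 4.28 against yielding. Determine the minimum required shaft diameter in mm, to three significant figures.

Allowable shear stress τ_allow = 176/4.28 = 41.12 MPa.
For a solid shaft τ = 16T/(πd³), so d³ = 16T/(π τ_allow) = 16×7170000/(π×41.12) = 888000 mm³.
d = (888000)^(1/3) = 96.12 mm.

d = 96.1 mm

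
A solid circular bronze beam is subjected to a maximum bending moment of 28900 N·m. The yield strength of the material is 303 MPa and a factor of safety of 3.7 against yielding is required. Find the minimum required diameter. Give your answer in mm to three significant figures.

d = 153 mm

σ_allow = 303/3.7 = 81.89 MPa.
For a solid circular section σ = 32M/(πd³), so d³ = 32M/(π σ_allow) = 32×2.8900×10^7/(π×81.89) = 3.595×10^6 mm³.
d = 153.2 mm.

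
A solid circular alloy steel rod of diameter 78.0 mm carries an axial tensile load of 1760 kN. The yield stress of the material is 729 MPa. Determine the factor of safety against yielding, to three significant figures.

n = 1.98

A = πd²/4 = 4778 mm².
σ = F/A = 1760000/4778 = 368.3 MPa.
n = 729/368.3 = 1.979.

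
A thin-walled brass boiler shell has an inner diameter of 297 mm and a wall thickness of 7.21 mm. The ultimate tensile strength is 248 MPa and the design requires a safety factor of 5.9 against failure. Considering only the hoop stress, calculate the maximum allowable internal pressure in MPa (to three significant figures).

p_allow = 2.04 MPa

σ_allow = 248/5.9 = 42.03 MPa.
σ_h = pD/(2t) → p_allow = 2σ_allow t/D = 2×42.03×7.21/297 = 2.041 MPa.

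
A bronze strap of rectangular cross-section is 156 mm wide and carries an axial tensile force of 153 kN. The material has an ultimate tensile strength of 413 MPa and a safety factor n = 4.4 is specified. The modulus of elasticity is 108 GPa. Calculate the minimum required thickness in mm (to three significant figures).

t = 10.4 mm

σ_allow = 413/4.4 = 93.86 MPa.
Required area A = F/σ_allow = 153000/93.86 = 1630 mm².
t = A/w = 1630/156 = 10.45 mm.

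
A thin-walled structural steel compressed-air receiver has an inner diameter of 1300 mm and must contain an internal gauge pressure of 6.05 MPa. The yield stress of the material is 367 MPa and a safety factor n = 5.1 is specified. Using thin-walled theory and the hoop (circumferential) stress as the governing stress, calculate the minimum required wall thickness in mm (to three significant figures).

σ_allow = 367/5.1 = 71.96 MPa.
Hoop stress σ_h = pD/(2t), so t = pD/(2σ_allow) = 6.05×1300/(2×71.96) = 54.65 mm.

t = 54.6 mm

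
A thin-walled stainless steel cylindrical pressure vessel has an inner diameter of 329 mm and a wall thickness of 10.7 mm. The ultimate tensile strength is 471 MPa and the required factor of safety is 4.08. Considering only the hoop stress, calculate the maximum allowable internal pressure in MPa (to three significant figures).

σ_allow = 471/4.08 = 115.4 MPa.
σ_h = pD/(2t) → p_allow = 2σ_allow t/D = 2×115.4×10.7/329 = 7.509 MPa.

p_allow = 7.51 MPa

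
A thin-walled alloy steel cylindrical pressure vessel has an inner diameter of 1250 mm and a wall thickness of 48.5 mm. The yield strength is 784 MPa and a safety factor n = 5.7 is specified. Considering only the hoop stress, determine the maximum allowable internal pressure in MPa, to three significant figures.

σ_allow = 784/5.7 = 137.5 MPa.
σ_h = pD/(2t) → p_allow = 2σ_allow t/D = 2×137.5×48.5/1250 = 10.67 MPa.

p_allow = 10.7 MPa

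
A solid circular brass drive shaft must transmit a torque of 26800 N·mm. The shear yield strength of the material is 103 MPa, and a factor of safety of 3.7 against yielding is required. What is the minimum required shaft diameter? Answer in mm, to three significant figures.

Allowable shear stress τ_allow = 103/3.7 = 27.84 MPa.
For a solid shaft τ = 16T/(πd³), so d³ = 16T/(π τ_allow) = 16×26800/(π×27.84) = 4903 mm³.
d = (4903)^(1/3) = 16.99 mm.

d = 17.0 mm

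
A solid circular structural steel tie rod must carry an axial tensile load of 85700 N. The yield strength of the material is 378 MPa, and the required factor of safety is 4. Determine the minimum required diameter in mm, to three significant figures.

Allowable stress σ_allow = 378/4 = 94.50 MPa.
Required area A = F/σ_allow = 85700/94.50 = 906.9 mm².
A = πd²/4 → d = √(4A/π) = 33.98 mm.

d = 34.0 mm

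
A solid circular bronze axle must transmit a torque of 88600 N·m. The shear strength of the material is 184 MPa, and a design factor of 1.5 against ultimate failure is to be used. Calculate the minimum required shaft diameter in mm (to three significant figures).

d = 154 mm

Allowable shear stress τ_allow = 184/1.5 = 122.7 MPa.
For a solid shaft τ = 16T/(πd³), so d³ = 16T/(π τ_allow) = 16×8.8600×10^7/(π×122.7) = 3.679×10^6 mm³.
d = (3.679×10^6)^(1/3) = 154.4 mm.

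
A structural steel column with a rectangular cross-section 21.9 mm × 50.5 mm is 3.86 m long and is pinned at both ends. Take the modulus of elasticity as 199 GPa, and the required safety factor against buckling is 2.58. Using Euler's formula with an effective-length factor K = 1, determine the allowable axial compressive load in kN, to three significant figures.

P_allow = 2.26 kN

Buckling occurs about the weak axis: I_min = h·b³/12 = 50.5×21.9³/12 = 44200 mm⁴ (b = 21.9 mm is the smaller dimension).
Effective length L_e = KL = 1×3.86 m = 3860 mm.
Euler critical load P_cr = π²EI/L_e² = π²×199000×44200/3860² = 5827 N.
P_allow = P_cr/n = 5827/2.58 = 2258 N.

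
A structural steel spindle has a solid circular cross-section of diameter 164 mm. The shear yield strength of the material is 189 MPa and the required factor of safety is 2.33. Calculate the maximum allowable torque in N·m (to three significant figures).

T_allow = 70300 N·m

τ_allow = 189/2.33 = 81.12 MPa.
For a solid shaft T_allow = τ_allow·πd³/16; πd³/16 = π×164³/16 = 866100 mm³.
T_allow = 81.12×866100 = 7.025×10^7 N·mm = 70250 N·m.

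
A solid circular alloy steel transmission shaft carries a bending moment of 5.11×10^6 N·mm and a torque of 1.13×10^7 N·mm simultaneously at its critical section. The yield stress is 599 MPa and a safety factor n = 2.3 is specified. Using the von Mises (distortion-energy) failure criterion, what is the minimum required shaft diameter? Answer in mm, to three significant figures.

d = 75.6 mm

σ_allow = σ_y/n = 599/2.3 = 260.4 MPa.
For a solid shaft σ_b = 32M/(πd³) and τ = 16T/(πd³), so the von Mises stress is σ' = (16/πd³)·√(4M²+3T²).
√(4M²+3T²) = √(4×(5.110×10^6)² + 3×(1.130×10^7)²) = 2.208×10^7 N·mm.
d³ = 16×2.208×10^7/(π×260.4) = 431800 mm³.
d = 75.58 mm.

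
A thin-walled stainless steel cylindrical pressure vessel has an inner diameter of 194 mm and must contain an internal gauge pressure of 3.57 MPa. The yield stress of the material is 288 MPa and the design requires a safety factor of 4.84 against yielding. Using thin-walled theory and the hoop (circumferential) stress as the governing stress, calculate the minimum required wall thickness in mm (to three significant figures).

t = 5.82 mm

σ_allow = 288/4.84 = 59.50 MPa.
Hoop stress σ_h = pD/(2t), so t = pD/(2σ_allow) = 3.57×194/(2×59.50) = 5.820 mm.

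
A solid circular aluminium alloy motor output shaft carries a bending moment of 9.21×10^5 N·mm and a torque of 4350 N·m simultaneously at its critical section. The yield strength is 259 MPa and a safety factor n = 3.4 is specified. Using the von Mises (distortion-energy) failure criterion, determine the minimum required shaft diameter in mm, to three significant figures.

d = 80.3 mm

σ_allow = σ_y/n = 259/3.4 = 76.18 MPa.
For a solid shaft σ_b = 32M/(πd³) and τ = 16T/(πd³), so the von Mises stress is σ' = (16/πd³)·√(4M²+3T²).
√(4M²+3T²) = √(4×(921000)² + 3×(4.350×10^6)²) = 7.756×10^6 N·mm.
d³ = 16×7.756×10^6/(π×76.18) = 518600 mm³.
d = 80.34 mm.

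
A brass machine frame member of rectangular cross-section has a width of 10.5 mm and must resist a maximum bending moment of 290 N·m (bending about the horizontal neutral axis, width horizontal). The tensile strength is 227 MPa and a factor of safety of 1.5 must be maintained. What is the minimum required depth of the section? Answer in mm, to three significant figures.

σ_allow = 227/1.5 = 151.3 MPa.
For a rectangular section σ = 6M/(bh²), so h² = 6M/(b σ_allow) = 6×290000/(10.5×151.3) = 1095 mm².
h = 33.09 mm.

h = 33.1 mm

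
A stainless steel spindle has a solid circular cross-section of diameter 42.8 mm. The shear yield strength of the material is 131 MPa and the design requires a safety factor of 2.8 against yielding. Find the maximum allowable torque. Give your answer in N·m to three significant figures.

T_allow = 720 N·m

τ_allow = 131/2.8 = 46.79 MPa.
For a solid shaft T_allow = τ_allow·πd³/16; πd³/16 = π×42.8³/16 = 15390 mm³.
T_allow = 46.79×15390 = 720200 N·mm = 720.2 N·m.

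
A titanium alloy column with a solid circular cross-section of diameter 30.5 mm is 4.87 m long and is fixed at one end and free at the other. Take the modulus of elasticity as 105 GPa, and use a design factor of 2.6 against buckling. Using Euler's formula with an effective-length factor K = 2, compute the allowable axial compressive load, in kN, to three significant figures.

I = πd⁴/64 = π×30.5⁴/64 = 42480 mm⁴.
Effective length L_e = KL = 2×4.87 m = 9740 mm.
Euler critical load P_cr = π²EI/L_e² = π²×105000×42480/9740² = 464.0 N.
P_allow = P_cr/n = 464.0/2.6 = 178.5 N.

P_allow = 0.178 kN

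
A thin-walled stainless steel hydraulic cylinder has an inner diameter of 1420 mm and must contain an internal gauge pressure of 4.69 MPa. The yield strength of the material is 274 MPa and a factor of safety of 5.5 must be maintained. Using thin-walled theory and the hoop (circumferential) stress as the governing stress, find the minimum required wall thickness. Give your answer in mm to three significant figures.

t = 66.8 mm

σ_allow = 274/5.5 = 49.82 MPa.
Hoop stress σ_h = pD/(2t), so t = pD/(2σ_allow) = 4.69×1420/(2×49.82) = 66.84 mm.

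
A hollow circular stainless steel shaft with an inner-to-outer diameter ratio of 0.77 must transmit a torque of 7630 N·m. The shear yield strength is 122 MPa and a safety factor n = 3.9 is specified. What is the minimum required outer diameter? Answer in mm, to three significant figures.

τ_allow = 122/3.9 = 31.28 MPa.
For a hollow shaft τ = 16T/[πd_o³(1−k⁴)] with k = 0.77, so 1−k⁴ = 0.6485.
d_o³ = 16T/[π τ_allow (1−k⁴)] = 16×7630000/(π×31.28×0.6485) = 1.916×10^6 mm³.
d_o = 124.2 mm.

d_o = 124 mm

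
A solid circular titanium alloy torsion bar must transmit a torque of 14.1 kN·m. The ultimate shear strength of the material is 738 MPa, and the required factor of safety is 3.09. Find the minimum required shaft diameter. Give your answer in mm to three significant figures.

Allowable shear stress τ_allow = 738/3.09 = 238.8 MPa.
For a solid shaft τ = 16T/(πd³), so d³ = 16T/(π τ_allow) = 16×1.4100×10^7/(π×238.8) = 300700 mm³.
d = (300700)^(1/3) = 66.99 mm.

d = 67.0 mm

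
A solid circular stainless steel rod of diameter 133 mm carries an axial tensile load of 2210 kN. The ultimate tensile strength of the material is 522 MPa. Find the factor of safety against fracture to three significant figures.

A = πd²/4 = 13890 mm².
σ = F/A = 2210000/13890 = 159.1 MPa.
n = 522/159.1 = 3.281.

n = 3.28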